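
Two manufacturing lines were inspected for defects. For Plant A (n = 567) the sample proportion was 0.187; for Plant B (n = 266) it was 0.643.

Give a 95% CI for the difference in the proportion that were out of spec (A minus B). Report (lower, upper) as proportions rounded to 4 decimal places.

(-0.5219, -0.3901)

The two standard errors are √(0.1870×0.8130/567) = 0.01637 and √(0.6430×0.3570/266) = 0.02938.
Because the samples are independent, SE_diff = √(0.01637² + 0.02938²) = 0.03363.
Using z* = 1.960 for 95%, ME = 1.960 × 0.03363 = 0.06591.
p̂₁ − p̂₂ = -0.4560; interval -0.4560 ± 0.06591 gives (-0.5219, -0.3901).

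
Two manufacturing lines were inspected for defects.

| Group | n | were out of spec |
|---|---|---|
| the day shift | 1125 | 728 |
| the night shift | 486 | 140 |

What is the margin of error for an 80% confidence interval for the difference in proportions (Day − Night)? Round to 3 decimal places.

0.032

First, p̂₁ = 728/1125 = 0.6471; p̂₂ = 140/486 = 0.2881.
The two standard errors are √(0.6471×0.3529/1125) = 0.01425 and √(0.2881×0.7119/486) = 0.02054.
Because the samples are independent, SE_diff = √(0.01425² + 0.02054²) = 0.02500.
Using z* = 1.282 for 80%, ME = 1.282 × 0.02500 = 0.03205.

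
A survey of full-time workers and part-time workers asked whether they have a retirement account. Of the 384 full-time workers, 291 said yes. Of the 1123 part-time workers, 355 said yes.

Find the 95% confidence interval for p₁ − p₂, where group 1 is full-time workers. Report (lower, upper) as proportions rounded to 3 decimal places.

p̂₁ = 291/384 = 0.7578 and p̂₂ = 355/1123 = 0.3161.
SE₁ = √(p̂₁(1−p̂₁)/n₁) = √(0.7578·0.2422/384) = 0.02186; SE₂ = √(0.3161·0.6839/1123) = 0.01387.
Independent samples: SE of the difference = √(SE₁² + SE₂²) = √(0.0004778596 + 0.0001923769) = 0.02589.
z* for 95% confidence is 1.960, so the margin of error is 1.960 × 0.02589 = 0.05074.
Point estimate p̂₁ − p̂₂ = 0.7578 − 0.3161 = 0.4417.
0.4417 ± 0.05074 → (0.391, 0.492).

(0.391, 0.492)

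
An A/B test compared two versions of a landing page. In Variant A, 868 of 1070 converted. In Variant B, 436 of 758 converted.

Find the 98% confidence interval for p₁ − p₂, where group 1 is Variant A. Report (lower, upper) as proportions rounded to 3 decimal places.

Sample proportions: 868/1070 = 0.8112, 436/758 = 0.5752.
Each SE is √(p̂(1−p̂)/n): √(0.8112·0.1888/1070) = 0.01196 and √(0.5752·0.4248/758) = 0.01795.
SE(p̂₁ − p̂₂) = √(SE₁² + SE₂²) = √(0.0001430416 + 0.0003222025) = 0.02157, since the two samples are independent.
At 98% confidence z* = 2.326; margin = 2.326 × 0.02157 = 0.05017.
The difference is 0.8112 − 0.5752 = 0.2360, so the interval is 0.2360 ± 0.05017 = (0.186, 0.286).

(0.186, 0.286)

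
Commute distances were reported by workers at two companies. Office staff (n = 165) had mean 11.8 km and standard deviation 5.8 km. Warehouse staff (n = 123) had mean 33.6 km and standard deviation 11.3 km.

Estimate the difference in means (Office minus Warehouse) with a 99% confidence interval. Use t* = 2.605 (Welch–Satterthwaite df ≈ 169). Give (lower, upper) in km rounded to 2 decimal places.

(-24.70, -18.90)

SE₁ = s₁/√n₁ = 5.8/√165 = 0.4515; SE₂ = 11.3/√123 = 1.0189.
Independent samples, unequal variances: SE_diff = √(SE₁² + SE₂²) = √(0.20385225 + 1.03815721) = 1.1145.
t* = 2.605, so margin of error = 2.605 × 1.1145 = 2.9033.
Difference in means = 11.8 − 33.6 = -21.8000.
-21.8000 ± 2.9033 → (-24.70, -18.90).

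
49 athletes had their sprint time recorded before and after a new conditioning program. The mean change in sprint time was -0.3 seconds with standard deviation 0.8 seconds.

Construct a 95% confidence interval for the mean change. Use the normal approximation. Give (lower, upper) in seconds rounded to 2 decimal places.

This is a matched-pairs design, so SE = s_d/√n = 0.8/√49 = 0.1143.
Margin = 1.960 × 0.1143 = 0.2240; the interval is -0.3 ± 0.2240 = (-0.52, -0.08).

(-0.52, -0.08)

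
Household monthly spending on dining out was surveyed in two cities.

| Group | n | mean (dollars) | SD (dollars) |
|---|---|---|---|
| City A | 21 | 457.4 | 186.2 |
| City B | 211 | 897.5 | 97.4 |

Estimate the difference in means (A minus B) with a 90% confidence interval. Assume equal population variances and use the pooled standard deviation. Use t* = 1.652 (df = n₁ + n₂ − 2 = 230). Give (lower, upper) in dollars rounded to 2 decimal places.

(-480.95, -399.25)

s_p = √[((n₁−1)s₁² + (n₂−1)s₂²)/(n₁+n₂−2)] = √[(20·186.2² + 210·97.4²)/230] = 108.0585.
SE = 108.0585·√(1/21 + 1/211) = 24.7259.
With t* = 1.652, margin = 1.652 × 24.7259 = 40.8472.
x̄₁ − x̄₂ = 457.4 − 897.5 = -440.1000; interval -440.1000 ± 40.8472 = (-480.95, -399.25).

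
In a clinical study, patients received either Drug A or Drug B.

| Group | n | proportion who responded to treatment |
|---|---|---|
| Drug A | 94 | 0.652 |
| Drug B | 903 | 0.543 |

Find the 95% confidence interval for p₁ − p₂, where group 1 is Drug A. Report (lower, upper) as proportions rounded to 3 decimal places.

SE₁ = √(p̂₁(1−p̂₁)/n₁) = √(0.6520·0.3480/94) = 0.04913; SE₂ = √(0.5430·0.4570/903) = 0.01658.
Independent samples: SE of the difference = √(SE₁² + SE₂²) = √(0.0024137569 + 0.0002748964) = 0.05185.
z* for 95% confidence is 1.960, so the margin of error is 1.960 × 0.05185 = 0.10163.
Point estimate p̂₁ − p̂₂ = 0.6520 − 0.5430 = 0.1090.
0.1090 ± 0.10163 → (0.007, 0.211).

(0.007, 0.211)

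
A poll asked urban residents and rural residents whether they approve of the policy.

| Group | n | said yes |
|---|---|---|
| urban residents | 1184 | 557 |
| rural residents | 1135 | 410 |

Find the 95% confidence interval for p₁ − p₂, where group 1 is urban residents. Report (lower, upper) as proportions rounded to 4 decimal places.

(0.0693, 0.1491)

p̂₁ = 557/1184 = 0.4704 and p̂₂ = 410/1135 = 0.3612.
SE₁ = √(p̂₁(1−p̂₁)/n₁) = √(0.4704·0.5296/1184) = 0.01451; SE₂ = √(0.3612·0.6388/1135) = 0.01426.
Independent samples: SE of the difference = √(SE₁² + SE₂²) = √(0.0002105401 + 0.0002033476) = 0.02034.
z* for 95% confidence is 1.960, so the margin of error is 1.960 × 0.02034 = 0.03987.
Point estimate p̂₁ − p̂₂ = 0.4704 − 0.3612 = 0.1092.
0.1092 ± 0.03987 → (0.0693, 0.1491).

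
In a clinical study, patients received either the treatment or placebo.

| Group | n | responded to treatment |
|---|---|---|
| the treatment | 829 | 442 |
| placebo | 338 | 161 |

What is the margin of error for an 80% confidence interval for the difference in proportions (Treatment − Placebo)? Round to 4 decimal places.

0.0413

Sample proportions: 442/829 = 0.5332, 161/338 = 0.4763.
Each SE is √(p̂(1−p̂)/n): √(0.5332·0.4668/829) = 0.01733 and √(0.4763·0.5237/338) = 0.02717.
SE(p̂₁ − p̂₂) = √(SE₁² + SE₂²) = √(0.0003003289 + 0.0007382089) = 0.03223, since the two samples are independent.
At 80% confidence z* = 1.282; margin = 1.282 × 0.03223 = 0.04132.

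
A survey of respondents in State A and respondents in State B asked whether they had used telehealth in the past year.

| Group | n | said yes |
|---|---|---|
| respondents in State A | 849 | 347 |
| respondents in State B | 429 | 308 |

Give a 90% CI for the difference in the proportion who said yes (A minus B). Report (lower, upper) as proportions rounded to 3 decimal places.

(-0.354, -0.264)

Sample proportions: 347/849 = 0.4087, 308/429 = 0.7179.
Each SE is √(p̂(1−p̂)/n): √(0.4087·0.5913/849) = 0.01687 and √(0.7179·0.2821/429) = 0.02173.
SE(p̂₁ − p̂₂) = √(SE₁² + SE₂²) = √(0.0002845969 + 0.0004721929) = 0.02751, since the two samples are independent.
At 90% confidence z* = 1.645; margin = 1.645 × 0.02751 = 0.04525.
The difference is 0.4087 − 0.7179 = -0.3092, so the interval is -0.3092 ± 0.04525 = (-0.354, -0.264).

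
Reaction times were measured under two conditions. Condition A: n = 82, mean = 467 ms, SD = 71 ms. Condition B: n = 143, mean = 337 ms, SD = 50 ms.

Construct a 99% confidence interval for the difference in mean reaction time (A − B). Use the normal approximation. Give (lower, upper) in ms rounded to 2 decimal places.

(107.11, 152.89)

Per-group SEs: s₁/√n₁ = 71/√82 = 7.8406, s₂/√n₂ = 50/√143 = 4.1812.
Unpooled SE of the difference: √(61.47500836 + 17.48243344) = 8.8858.
Margin of error = z* · SE = 2.576 × 8.8858 = 22.8898.
x̄₁ − x̄₂ = 467 − 337 = 130.0000.
CI: 130.0000 ± 22.8898 = (107.11, 152.89).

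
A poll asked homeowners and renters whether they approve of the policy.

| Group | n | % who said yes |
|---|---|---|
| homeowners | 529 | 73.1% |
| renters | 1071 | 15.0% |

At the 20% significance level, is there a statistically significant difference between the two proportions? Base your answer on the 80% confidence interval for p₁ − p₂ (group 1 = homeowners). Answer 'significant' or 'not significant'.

Each SE is √(p̂(1−p̂)/n): √(0.7310·0.2690/529) = 0.01928 and √(0.1500·0.8500/1071) = 0.01091.
SE(p̂₁ − p̂₂) = √(SE₁² + SE₂²) = √(0.0003717184 + 0.0001190281) = 0.02215, since the two samples are independent.
At 80% confidence z* = 1.282; margin = 1.282 × 0.02215 = 0.02840.
The difference is 0.7310 − 0.1500 = 0.5810, so the interval is 0.5810 ± 0.02840 = (0.55260, 0.60940).
The interval (0.55260, 0.60940) does not contain 0, so the difference is significant.

significant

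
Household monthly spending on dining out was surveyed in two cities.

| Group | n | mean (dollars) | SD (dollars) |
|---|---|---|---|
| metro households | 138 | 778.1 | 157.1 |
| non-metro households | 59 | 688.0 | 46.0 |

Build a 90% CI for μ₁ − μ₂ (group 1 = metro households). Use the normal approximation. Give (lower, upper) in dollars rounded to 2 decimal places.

SE₁ = s₁/√n₁ = 157.1/√138 = 13.3732; SE₂ = 46.0/√59 = 5.9887.
Independent samples, unequal variances: SE_diff = √(SE₁² + SE₂²) = √(178.84247824 + 35.86452769) = 14.6529.
z* = 1.645, so margin of error = 1.645 × 14.6529 = 24.1040.
Difference in means = 778.1 − 688.0 = 90.1000.
90.1000 ± 24.1040 → (66.00, 114.20).

(66.00, 114.20)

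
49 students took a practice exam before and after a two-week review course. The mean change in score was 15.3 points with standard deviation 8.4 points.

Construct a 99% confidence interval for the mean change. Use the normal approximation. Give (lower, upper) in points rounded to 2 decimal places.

(12.21, 18.39)

This is a matched-pairs design, so SE = s_d/√n = 8.4/√49 = 1.2000.
Margin = 2.576 × 1.2000 = 3.0912; the interval is 15.3 ± 3.0912 = (12.21, 18.39).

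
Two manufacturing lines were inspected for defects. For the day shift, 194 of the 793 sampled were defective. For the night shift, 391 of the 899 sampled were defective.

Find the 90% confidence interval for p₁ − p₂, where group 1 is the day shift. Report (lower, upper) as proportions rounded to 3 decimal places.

p̂₁ = 194/793 = 0.2446 and p̂₂ = 391/899 = 0.4349.
SE₁ = √(p̂₁(1−p̂₁)/n₁) = √(0.2446·0.7554/793) = 0.01526; SE₂ = √(0.4349·0.5651/899) = 0.01653.
Independent samples: SE of the difference = √(SE₁² + SE₂²) = √(0.0002328676 + 0.0002732409) = 0.02250.
z* for 90% confidence is 1.645, so the margin of error is 1.645 × 0.02250 = 0.03701.
Point estimate p̂₁ − p̂₂ = 0.2446 − 0.4349 = -0.1903.
-0.1903 ± 0.03701 → (-0.227, -0.153).

(-0.227, -0.153)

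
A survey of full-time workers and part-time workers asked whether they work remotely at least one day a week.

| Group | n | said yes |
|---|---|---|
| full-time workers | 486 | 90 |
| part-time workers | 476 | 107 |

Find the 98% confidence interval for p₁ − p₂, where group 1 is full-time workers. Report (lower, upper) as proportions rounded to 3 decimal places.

(-0.100, 0.021)

First, p̂₁ = 90/486 = 0.1852; p̂₂ = 107/476 = 0.2248.
The two standard errors are √(0.1852×0.8148/486) = 0.01762 and √(0.2248×0.7752/476) = 0.01913.
Because the samples are independent, SE_diff = √(0.01762² + 0.01913²) = 0.02601.
Using z* = 2.326 for 98%, ME = 2.326 × 0.02601 = 0.06050.
p̂₁ − p̂₂ = -0.0396; interval -0.0396 ± 0.06050 gives (-0.100, 0.021).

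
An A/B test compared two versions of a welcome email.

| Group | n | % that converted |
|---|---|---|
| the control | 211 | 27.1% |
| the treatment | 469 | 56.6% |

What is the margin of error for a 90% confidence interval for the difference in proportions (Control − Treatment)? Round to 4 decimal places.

0.0629

Each SE is √(p̂(1−p̂)/n): √(0.2710·0.7290/211) = 0.03060 and √(0.5660·0.4340/469) = 0.02289.
SE(p̂₁ − p̂₂) = √(SE₁² + SE₂²) = √(0.00093636 + 0.0005239521) = 0.03821, since the two samples are independent.
At 90% confidence z* = 1.645; margin = 1.645 × 0.03821 = 0.06286.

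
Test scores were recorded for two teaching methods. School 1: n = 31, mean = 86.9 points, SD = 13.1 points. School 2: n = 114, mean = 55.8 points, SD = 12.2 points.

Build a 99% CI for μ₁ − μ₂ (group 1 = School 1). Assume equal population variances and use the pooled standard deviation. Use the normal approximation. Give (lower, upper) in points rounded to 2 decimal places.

Pooled variance s_p² = [30·13.1² + 113·12.2²] / (31+114−2) = 153.6169, so s_p = 12.3942.
SE_diff = s_p·√(1/n₁ + 1/n₂) = 12.3942·√(1/31 + 1/114) = 2.5106.
z* = 2.576; margin = 2.576 × 2.5106 = 6.4673.
Difference = 86.9 − 55.8 = 31.1000.
31.1000 ± 6.4673 → (24.63, 37.57).

(24.63, 37.57)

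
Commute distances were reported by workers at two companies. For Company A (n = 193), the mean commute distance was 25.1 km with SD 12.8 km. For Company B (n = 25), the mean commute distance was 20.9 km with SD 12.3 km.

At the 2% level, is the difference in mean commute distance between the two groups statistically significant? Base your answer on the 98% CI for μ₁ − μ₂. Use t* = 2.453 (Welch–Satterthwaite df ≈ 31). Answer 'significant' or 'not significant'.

not significant

Per-group SEs: s₁/√n₁ = 12.8/√193 = 0.9214, s₂/√n₂ = 12.3/√25 = 2.4600.
Unpooled SE of the difference: √(0.84897796 + 6.0516) = 2.6269.
Margin of error = t* · SE = 2.453 × 2.6269 = 6.4438.
x̄₁ − x̄₂ = 25.1 − 20.9 = 4.2000.
CI: 4.2000 ± 6.4438 = (-2.2438, 10.6438).
The interval (-2.2438, 10.6438) contains 0, so the difference is not significant.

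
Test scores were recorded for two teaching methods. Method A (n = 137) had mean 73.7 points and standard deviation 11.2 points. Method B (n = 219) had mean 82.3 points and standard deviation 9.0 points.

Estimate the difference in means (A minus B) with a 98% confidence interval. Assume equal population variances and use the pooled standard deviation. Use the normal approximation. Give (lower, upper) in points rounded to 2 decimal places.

(-11.11, -6.09)

s_p = √[((n₁−1)s₁² + (n₂−1)s₂²)/(n₁+n₂−2)] = √[(136·11.2² + 218·9.0²)/354] = 9.9032.
SE = 9.9032·√(1/137 + 1/219) = 1.0787.
With z* = 2.326, margin = 2.326 × 1.0787 = 2.5091.
x̄₁ − x̄₂ = 73.7 − 82.3 = -8.6000; interval -8.6000 ± 2.5091 = (-11.11, -6.09).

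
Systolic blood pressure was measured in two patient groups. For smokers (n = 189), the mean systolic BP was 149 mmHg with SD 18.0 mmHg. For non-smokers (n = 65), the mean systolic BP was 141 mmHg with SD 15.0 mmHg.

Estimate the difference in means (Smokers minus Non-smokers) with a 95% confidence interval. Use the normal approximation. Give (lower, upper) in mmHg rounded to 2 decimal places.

(3.54, 12.46)

Per-group SEs: s₁/√n₁ = 18.0/√189 = 1.3093, s₂/√n₂ = 15.0/√65 = 1.8605.
Unpooled SE of the difference: √(1.71426649 + 3.46146025) = 2.2750.
Margin of error = z* · SE = 1.960 × 2.2750 = 4.4590.
x̄₁ − x̄₂ = 149 − 141 = 8.0000.
CI: 8.0000 ± 4.4590 = (3.54, 12.46).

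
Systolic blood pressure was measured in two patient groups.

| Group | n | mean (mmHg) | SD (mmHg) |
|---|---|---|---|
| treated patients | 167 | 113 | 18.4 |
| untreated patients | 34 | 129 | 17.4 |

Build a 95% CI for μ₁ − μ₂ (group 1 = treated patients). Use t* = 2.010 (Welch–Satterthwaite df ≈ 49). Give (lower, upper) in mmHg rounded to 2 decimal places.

(-22.65, -9.35)

SE₁ = s₁/√n₁ = 18.4/√167 = 1.4238; SE₂ = 17.4/√34 = 2.9841.
Independent samples, unequal variances: SE_diff = √(SE₁² + SE₂²) = √(2.02720644 + 8.90485281) = 3.3064.
t* = 2.010, so margin of error = 2.010 × 3.3064 = 6.6459.
Difference in means = 113 − 129 = -16.0000.
-16.0000 ± 6.6459 → (-22.65, -9.35).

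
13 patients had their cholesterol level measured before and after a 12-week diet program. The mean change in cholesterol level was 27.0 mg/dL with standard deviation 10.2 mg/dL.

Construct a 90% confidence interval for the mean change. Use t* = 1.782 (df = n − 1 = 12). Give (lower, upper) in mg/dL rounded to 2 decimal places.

This is a matched-pairs design, so SE = s_d/√n = 10.2/√13 = 2.8290.
Margin = 1.782 × 2.8290 = 5.0413; the interval is 27.0 ± 5.0413 = (21.96, 32.04).

(21.96, 32.04)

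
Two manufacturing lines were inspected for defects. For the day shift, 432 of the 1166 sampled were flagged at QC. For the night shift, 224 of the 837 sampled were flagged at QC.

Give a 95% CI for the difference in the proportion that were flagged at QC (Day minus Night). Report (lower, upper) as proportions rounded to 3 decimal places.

(0.062, 0.144)

Sample proportions: 432/1166 = 0.3705, 224/837 = 0.2676.
Each SE is √(p̂(1−p̂)/n): √(0.3705·0.6295/1166) = 0.01414 and √(0.2676·0.7324/837) = 0.01530.
SE(p̂₁ − p̂₂) = √(SE₁² + SE₂²) = √(0.0001999396 + 0.00023409) = 0.02083, since the two samples are independent.
At 95% confidence z* = 1.960; margin = 1.960 × 0.02083 = 0.04083.
The difference is 0.3705 − 0.2676 = 0.1029, so the interval is 0.1029 ± 0.04083 = (0.062, 0.144).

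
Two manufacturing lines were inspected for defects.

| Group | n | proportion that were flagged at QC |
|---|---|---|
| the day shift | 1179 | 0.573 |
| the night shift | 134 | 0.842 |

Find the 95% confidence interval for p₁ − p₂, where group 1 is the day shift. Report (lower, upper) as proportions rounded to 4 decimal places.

Each SE is √(p̂(1−p̂)/n): √(0.5730·0.4270/1179) = 0.01441 and √(0.8420·0.1580/134) = 0.03151.
SE(p̂₁ − p̂₂) = √(SE₁² + SE₂²) = √(0.0002076481 + 0.0009928801) = 0.03465, since the two samples are independent.
At 95% confidence z* = 1.960; margin = 1.960 × 0.03465 = 0.06791.
The difference is 0.5730 − 0.8420 = -0.2690, so the interval is -0.2690 ± 0.06791 = (-0.3369, -0.2011).

(-0.3369, -0.2011)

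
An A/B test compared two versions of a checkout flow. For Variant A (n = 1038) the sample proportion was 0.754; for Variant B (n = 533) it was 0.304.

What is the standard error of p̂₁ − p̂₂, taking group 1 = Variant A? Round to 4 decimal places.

0.0240

The two standard errors are √(0.7540×0.2460/1038) = 0.01337 and √(0.3040×0.6960/533) = 0.01992.
Because the samples are independent, SE_diff = √(0.01337² + 0.01992²) = 0.02399.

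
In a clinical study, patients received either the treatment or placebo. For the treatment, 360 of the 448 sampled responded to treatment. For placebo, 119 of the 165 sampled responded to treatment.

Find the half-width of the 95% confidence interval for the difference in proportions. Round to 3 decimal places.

First, p̂₁ = 360/448 = 0.8036; p̂₂ = 119/165 = 0.7212.
The two standard errors are √(0.8036×0.1964/448) = 0.01877 and √(0.7212×0.2788/165) = 0.03491.
Because the samples are independent, SE_diff = √(0.01877² + 0.03491²) = 0.03964.
Using z* = 1.960 for 95%, ME = 1.960 × 0.03964 = 0.07769.

0.078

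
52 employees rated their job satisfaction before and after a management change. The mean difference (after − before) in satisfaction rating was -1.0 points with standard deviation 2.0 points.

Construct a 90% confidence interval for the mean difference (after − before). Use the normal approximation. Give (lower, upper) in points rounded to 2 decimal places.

Paired design: SE = s_d/√n = 2.0/√52 = 0.2774.
z* = 1.645; margin of error = 1.645 × 0.2774 = 0.4563.
-1.0 ± 0.4563 → (-1.46, -0.54).

(-1.46, -0.54)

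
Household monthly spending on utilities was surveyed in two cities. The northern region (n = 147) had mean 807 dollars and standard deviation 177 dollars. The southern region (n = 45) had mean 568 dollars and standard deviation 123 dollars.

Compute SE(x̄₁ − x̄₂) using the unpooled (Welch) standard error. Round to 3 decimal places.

SE₁ = s₁/√n₁ = 177/√147 = 14.5987; SE₂ = 123/√45 = 18.3358.
Independent samples, unequal variances: SE_diff = √(SE₁² + SE₂²) = √(213.12204169 + 336.20156164) = 23.4377.

23.438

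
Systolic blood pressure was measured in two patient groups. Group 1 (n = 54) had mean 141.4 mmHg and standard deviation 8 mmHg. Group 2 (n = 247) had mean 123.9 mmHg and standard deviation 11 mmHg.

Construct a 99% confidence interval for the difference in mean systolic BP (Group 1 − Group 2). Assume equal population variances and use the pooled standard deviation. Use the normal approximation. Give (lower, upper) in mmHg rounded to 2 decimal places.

s_p = √[((n₁−1)s₁² + (n₂−1)s₂²)/(n₁+n₂−2)] = √[(53·8² + 246·11²)/299] = 10.5307.
SE = 10.5307·√(1/54 + 1/247) = 1.5820.
With z* = 2.576, margin = 2.576 × 1.5820 = 4.0752.
x̄₁ − x̄₂ = 141.4 − 123.9 = 17.5000; interval 17.5000 ± 4.0752 = (13.42, 21.58).

(13.42, 21.58)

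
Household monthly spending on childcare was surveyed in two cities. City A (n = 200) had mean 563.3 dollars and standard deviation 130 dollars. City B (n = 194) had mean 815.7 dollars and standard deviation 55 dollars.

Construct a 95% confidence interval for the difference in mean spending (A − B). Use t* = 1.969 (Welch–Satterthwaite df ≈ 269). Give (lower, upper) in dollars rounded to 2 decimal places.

(-272.10, -232.70)

Standard errors of each mean: 130/√200 = 9.1924 and 55/√194 = 3.9488.
SE(x̄₁ − x̄₂) = √(9.1924² + 3.9488²) = 10.0047 for independent samples with unequal variances.
With t* = 1.969, the margin is 1.969 × 10.0047 = 19.6993.
x̄₁ − x̄₂ = 563.3 − 815.7 = -252.4000; the interval is -252.4000 ± 19.6993 = (-272.10, -232.70).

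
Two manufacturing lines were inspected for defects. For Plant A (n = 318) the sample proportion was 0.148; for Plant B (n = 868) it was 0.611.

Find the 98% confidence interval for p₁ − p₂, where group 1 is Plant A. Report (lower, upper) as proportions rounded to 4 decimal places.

(-0.5232, -0.4028)

SE₁ = √(p̂₁(1−p̂₁)/n₁) = √(0.1480·0.8520/318) = 0.01991; SE₂ = √(0.6110·0.3890/868) = 0.01655.
Independent samples: SE of the difference = √(SE₁² + SE₂²) = √(0.0003964081 + 0.0002739025) = 0.02589.
z* for 98% confidence is 2.326, so the margin of error is 2.326 × 0.02589 = 0.06022.
Point estimate p̂₁ − p̂₂ = 0.1480 − 0.6110 = -0.4630.
-0.4630 ± 0.06022 → (-0.5232, -0.4028).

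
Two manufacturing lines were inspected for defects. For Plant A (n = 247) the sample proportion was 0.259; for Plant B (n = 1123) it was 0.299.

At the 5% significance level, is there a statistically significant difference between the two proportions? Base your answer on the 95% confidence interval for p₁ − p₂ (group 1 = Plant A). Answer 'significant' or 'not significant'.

not significant

The two standard errors are √(0.2590×0.7410/247) = 0.02787 and √(0.2990×0.7010/1123) = 0.01366.
Because the samples are independent, SE_diff = √(0.02787² + 0.01366²) = 0.03104.
Using z* = 1.960 for 95%, ME = 1.960 × 0.03104 = 0.06084.
p̂₁ − p̂₂ = -0.0400; interval -0.0400 ± 0.06084 gives (-0.10084, 0.02084).
The interval (-0.10084, 0.02084) contains 0, so the difference is not significant.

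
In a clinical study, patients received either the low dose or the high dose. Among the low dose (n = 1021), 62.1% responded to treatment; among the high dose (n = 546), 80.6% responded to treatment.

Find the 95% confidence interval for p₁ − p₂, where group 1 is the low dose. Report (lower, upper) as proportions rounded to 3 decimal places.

Each SE is √(p̂(1−p̂)/n): √(0.6210·0.3790/1021) = 0.01518 and √(0.8060·0.1940/546) = 0.01692.
SE(p̂₁ − p̂₂) = √(SE₁² + SE₂²) = √(0.0002304324 + 0.0002862864) = 0.02273, since the two samples are independent.
At 95% confidence z* = 1.960; margin = 1.960 × 0.02273 = 0.04455.
The difference is 0.6210 − 0.8060 = -0.1850, so the interval is -0.1850 ± 0.04455 = (-0.230, -0.140).

(-0.230, -0.140)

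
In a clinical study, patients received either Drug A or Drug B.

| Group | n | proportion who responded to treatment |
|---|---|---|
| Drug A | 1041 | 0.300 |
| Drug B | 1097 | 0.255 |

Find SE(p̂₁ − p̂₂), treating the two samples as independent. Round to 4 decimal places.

0.0194

The two standard errors are √(0.3000×0.7000/1041) = 0.01420 and √(0.2550×0.7450/1097) = 0.01316.
Because the samples are independent, SE_diff = √(0.01420² + 0.01316²) = 0.01936.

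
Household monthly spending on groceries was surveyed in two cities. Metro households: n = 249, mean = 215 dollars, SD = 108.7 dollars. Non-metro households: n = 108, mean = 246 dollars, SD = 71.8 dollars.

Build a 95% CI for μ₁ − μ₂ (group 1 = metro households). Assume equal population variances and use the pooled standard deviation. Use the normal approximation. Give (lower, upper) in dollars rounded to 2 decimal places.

s_p = √[((n₁−1)s₁² + (n₂−1)s₂²)/(n₁+n₂−2)] = √[(248·108.7² + 107·71.8²)/355] = 99.0362.
SE = 99.0362·√(1/249 + 1/108) = 11.4108.
With z* = 1.960, margin = 1.960 × 11.4108 = 22.3652.
x̄₁ − x̄₂ = 215 − 246 = -31.0000; interval -31.0000 ± 22.3652 = (-53.37, -8.63).

(-53.37, -8.63)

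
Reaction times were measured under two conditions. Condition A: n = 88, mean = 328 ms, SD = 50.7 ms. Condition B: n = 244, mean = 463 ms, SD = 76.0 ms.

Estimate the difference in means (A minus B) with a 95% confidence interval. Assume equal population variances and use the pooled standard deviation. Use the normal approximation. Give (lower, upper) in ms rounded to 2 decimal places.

s_p = √[((n₁−1)s₁² + (n₂−1)s₂²)/(n₁+n₂−2)] = √[(87·50.7² + 243·76.0²)/330] = 70.2204.
SE = 70.2204·√(1/88 + 1/244) = 8.7316.
With z* = 1.960, margin = 1.960 × 8.7316 = 17.1139.
x̄₁ − x̄₂ = 328 − 463 = -135.0000; interval -135.0000 ± 17.1139 = (-152.11, -117.89).

(-152.11, -117.89)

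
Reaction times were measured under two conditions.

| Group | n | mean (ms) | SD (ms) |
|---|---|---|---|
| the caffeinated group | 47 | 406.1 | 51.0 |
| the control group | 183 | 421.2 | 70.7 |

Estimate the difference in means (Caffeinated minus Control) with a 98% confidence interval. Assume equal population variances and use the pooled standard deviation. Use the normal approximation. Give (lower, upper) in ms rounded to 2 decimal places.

s_p = √[((n₁−1)s₁² + (n₂−1)s₂²)/(n₁+n₂−2)] = √[(46·51.0² + 182·70.7²)/228] = 67.1922.
SE = 67.1922·√(1/47 + 1/183) = 10.9877.
With z* = 2.326, margin = 2.326 × 10.9877 = 25.5574.
x̄₁ − x̄₂ = 406.1 − 421.2 = -15.1000; interval -15.1000 ± 25.5574 = (-40.66, 10.46).

(-40.66, 10.46)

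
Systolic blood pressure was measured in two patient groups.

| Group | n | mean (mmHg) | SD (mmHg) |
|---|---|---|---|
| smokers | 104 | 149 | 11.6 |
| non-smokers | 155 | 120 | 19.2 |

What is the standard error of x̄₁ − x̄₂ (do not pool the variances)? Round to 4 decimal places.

Standard errors of each mean: 11.6/√104 = 1.1375 and 19.2/√155 = 1.5422.
SE(x̄₁ − x̄₂) = √(1.1375² + 1.5422²) = 1.9163 for independent samples with unequal variances.

1.9163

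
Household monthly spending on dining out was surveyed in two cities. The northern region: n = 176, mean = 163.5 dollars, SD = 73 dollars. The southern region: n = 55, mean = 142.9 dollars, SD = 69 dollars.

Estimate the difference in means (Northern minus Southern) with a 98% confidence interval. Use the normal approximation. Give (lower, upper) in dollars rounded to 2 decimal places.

SE₁ = s₁/√n₁ = 73/√176 = 5.5026; SE₂ = 69/√55 = 9.3040.
Independent samples, unequal variances: SE_diff = √(SE₁² + SE₂²) = √(30.27860676 + 86.564416) = 10.8094.
z* = 2.326, so margin of error = 2.326 × 10.8094 = 25.1427.
Difference in means = 163.5 − 142.9 = 20.6000.
20.6000 ± 25.1427 → (-4.54, 45.74).

(-4.54, 45.74)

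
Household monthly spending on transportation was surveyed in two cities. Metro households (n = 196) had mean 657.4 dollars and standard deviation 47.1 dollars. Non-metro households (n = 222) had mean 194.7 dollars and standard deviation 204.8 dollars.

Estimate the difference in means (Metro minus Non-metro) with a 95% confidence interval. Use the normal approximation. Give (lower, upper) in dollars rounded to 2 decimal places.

SE₁ = s₁/√n₁ = 47.1/√196 = 3.3643; SE₂ = 204.8/√222 = 13.7453.
Independent samples, unequal variances: SE_diff = √(SE₁² + SE₂²) = √(11.31851449 + 188.93327209) = 14.1510.
z* = 1.960, so margin of error = 1.960 × 14.1510 = 27.7360.
Difference in means = 657.4 − 194.7 = 462.7000.
462.7000 ± 27.7360 → (434.96, 490.44).

(434.96, 490.44)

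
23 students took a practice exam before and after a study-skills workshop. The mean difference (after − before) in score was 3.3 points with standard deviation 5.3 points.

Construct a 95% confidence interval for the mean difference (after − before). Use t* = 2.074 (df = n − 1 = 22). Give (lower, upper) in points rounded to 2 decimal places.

This is a matched-pairs design, so SE = s_d/√n = 5.3/√23 = 1.1051.
Margin = 2.074 × 1.1051 = 2.2920; the interval is 3.3 ± 2.2920 = (1.01, 5.59).

(1.01, 5.59)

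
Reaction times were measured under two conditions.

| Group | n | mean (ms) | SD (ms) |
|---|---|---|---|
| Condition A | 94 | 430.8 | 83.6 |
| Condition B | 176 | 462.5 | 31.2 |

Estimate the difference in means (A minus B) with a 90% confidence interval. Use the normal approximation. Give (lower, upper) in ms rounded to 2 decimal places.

(-46.40, -17.00)

SE₁ = s₁/√n₁ = 83.6/√94 = 8.6227; SE₂ = 31.2/√176 = 2.3518.
Independent samples, unequal variances: SE_diff = √(SE₁² + SE₂²) = √(74.35095529 + 5.53096324) = 8.9377.
z* = 1.645, so margin of error = 1.645 × 8.9377 = 14.7025.
Difference in means = 430.8 − 462.5 = -31.7000.
-31.7000 ± 14.7025 → (-46.40, -17.00).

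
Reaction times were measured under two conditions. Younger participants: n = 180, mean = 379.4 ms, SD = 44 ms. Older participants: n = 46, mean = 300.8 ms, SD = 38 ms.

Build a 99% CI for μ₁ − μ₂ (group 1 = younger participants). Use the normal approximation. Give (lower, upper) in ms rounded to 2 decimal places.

Standard errors of each mean: 44/√180 = 3.2796 and 38/√46 = 5.6028.
SE(x̄₁ − x̄₂) = √(3.2796² + 5.6028²) = 6.4921 for independent samples with unequal variances.
With z* = 2.576, the margin is 2.576 × 6.4921 = 16.7236.
x̄₁ − x̄₂ = 379.4 − 300.8 = 78.6000; the interval is 78.6000 ± 16.7236 = (61.88, 95.32).

(61.88, 95.32)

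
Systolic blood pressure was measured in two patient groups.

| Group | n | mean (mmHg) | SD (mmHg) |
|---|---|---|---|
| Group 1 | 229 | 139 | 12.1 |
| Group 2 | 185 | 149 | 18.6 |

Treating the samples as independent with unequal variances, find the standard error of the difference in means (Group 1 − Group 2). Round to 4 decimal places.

1.5841

Per-group SEs: s₁/√n₁ = 12.1/√229 = 0.7996, s₂/√n₂ = 18.6/√185 = 1.3675.
Unpooled SE of the difference: √(0.63936016 + 1.87005625) = 1.5841.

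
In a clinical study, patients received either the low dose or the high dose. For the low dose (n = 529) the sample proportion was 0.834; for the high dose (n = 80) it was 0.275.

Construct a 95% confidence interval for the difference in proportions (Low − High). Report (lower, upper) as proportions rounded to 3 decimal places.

(0.456, 0.662)

SE₁ = √(p̂₁(1−p̂₁)/n₁) = √(0.8340·0.1660/529) = 0.01618; SE₂ = √(0.2750·0.7250/80) = 0.04992.
Independent samples: SE of the difference = √(SE₁² + SE₂²) = √(0.0002617924 + 0.0024920064) = 0.05248.
z* for 95% confidence is 1.960, so the margin of error is 1.960 × 0.05248 = 0.10286.
Point estimate p̂₁ − p̂₂ = 0.8340 − 0.2750 = 0.5590.
0.5590 ± 0.10286 → (0.456, 0.662).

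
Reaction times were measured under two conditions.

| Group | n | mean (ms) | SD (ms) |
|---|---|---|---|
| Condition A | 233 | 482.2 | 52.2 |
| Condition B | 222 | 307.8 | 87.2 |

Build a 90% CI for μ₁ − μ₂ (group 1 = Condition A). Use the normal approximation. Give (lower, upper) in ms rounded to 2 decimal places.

(163.25, 185.55)

Standard errors of each mean: 52.2/√233 = 3.4197 and 87.2/√222 = 5.8525.
SE(x̄₁ − x̄₂) = √(3.4197² + 5.8525²) = 6.7784 for independent samples with unequal variances.
With z* = 1.645, the margin is 1.645 × 6.7784 = 11.1505.
x̄₁ − x̄₂ = 482.2 − 307.8 = 174.4000; the interval is 174.4000 ± 11.1505 = (163.25, 185.55).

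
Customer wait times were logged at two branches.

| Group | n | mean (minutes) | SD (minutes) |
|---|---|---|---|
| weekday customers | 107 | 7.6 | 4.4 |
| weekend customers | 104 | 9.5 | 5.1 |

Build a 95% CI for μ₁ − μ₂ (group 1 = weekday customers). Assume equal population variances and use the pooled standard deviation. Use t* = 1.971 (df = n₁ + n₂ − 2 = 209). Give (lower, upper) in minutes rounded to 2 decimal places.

Pooled variance s_p² = [106·4.4² + 103·5.1²] / (107+104−2) = 22.6373, so s_p = 4.7579.
SE_diff = s_p·√(1/n₁ + 1/n₂) = 4.7579·√(1/107 + 1/104) = 0.6552.
t* = 1.971; margin = 1.971 × 0.6552 = 1.2914.
Difference = 7.6 − 9.5 = -1.9000.
-1.9000 ± 1.2914 → (-3.19, -0.61).

(-3.19, -0.61)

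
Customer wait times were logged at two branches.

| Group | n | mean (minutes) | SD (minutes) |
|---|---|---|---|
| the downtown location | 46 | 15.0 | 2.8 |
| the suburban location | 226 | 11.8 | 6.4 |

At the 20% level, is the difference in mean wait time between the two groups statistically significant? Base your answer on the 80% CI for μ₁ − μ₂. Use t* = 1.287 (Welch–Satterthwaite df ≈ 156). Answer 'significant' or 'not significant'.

significant

SE₁ = s₁/√n₁ = 2.8/√46 = 0.4128; SE₂ = 6.4/√226 = 0.4257.
Independent samples, unequal variances: SE_diff = √(SE₁² + SE₂²) = √(0.17040384 + 0.18122049) = 0.5930.
t* = 1.287, so margin of error = 1.287 × 0.5930 = 0.7632.
Difference in means = 15.0 − 11.8 = 3.2000.
3.2000 ± 0.7632 → (2.4368, 3.9632).
The interval (2.4368, 3.9632) does not contain 0, so the difference is significant.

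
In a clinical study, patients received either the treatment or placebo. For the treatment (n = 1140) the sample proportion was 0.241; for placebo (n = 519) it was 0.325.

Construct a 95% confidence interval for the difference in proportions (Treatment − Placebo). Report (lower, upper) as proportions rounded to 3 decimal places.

SE₁ = √(p̂₁(1−p̂₁)/n₁) = √(0.2410·0.7590/1140) = 0.01267; SE₂ = √(0.3250·0.6750/519) = 0.02056.
Independent samples: SE of the difference = √(SE₁² + SE₂²) = √(0.0001605289 + 0.0004227136) = 0.02415.
z* for 95% confidence is 1.960, so the margin of error is 1.960 × 0.02415 = 0.04733.
Point estimate p̂₁ − p̂₂ = 0.2410 − 0.3250 = -0.0840.
-0.0840 ± 0.04733 → (-0.131, -0.037).

(-0.131, -0.037)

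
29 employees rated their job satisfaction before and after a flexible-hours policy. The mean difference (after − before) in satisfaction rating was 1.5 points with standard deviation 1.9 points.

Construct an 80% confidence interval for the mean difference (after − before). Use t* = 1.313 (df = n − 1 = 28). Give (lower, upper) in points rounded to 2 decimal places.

Paired design: SE = s_d/√n = 1.9/√29 = 0.3528.
t* = 1.313; margin of error = 1.313 × 0.3528 = 0.4632.
1.5 ± 0.4632 → (1.04, 1.96).

(1.04, 1.96)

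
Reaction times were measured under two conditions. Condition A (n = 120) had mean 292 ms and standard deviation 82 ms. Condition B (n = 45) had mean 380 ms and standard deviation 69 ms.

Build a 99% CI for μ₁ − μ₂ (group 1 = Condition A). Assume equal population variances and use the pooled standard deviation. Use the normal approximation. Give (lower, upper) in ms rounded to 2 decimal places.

s_p = √[((n₁−1)s₁² + (n₂−1)s₂²)/(n₁+n₂−2)] = √[(119·82² + 44·69²)/163] = 78.7027.
SE = 78.7027·√(1/120 + 1/45) = 13.7573.
With z* = 2.576, margin = 2.576 × 13.7573 = 35.4388.
x̄₁ − x̄₂ = 292 − 380 = -88.0000; interval -88.0000 ± 35.4388 = (-123.44, -52.56).

(-123.44, -52.56)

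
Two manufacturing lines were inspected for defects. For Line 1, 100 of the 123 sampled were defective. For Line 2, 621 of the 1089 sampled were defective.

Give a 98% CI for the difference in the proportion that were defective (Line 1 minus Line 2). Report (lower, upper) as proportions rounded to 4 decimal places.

(0.1539, 0.3317)

First, p̂₁ = 100/123 = 0.8130; p̂₂ = 621/1089 = 0.5702.
The two standard errors are √(0.8130×0.1870/123) = 0.03516 and √(0.5702×0.4298/1089) = 0.01500.
Because the samples are independent, SE_diff = √(0.03516² + 0.01500²) = 0.03823.
Using z* = 2.326 for 98%, ME = 2.326 × 0.03823 = 0.08892.
p̂₁ − p̂₂ = 0.2428; interval 0.2428 ± 0.08892 gives (0.1539, 0.3317).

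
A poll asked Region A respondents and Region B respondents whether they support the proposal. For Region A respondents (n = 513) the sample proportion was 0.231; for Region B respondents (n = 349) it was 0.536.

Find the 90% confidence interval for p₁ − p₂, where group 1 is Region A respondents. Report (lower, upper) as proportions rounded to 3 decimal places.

Each SE is √(p̂(1−p̂)/n): √(0.2310·0.7690/513) = 0.01861 and √(0.5360·0.4640/349) = 0.02669.
SE(p̂₁ − p̂₂) = √(SE₁² + SE₂²) = √(0.0003463321 + 0.0007123561) = 0.03254, since the two samples are independent.
At 90% confidence z* = 1.645; margin = 1.645 × 0.03254 = 0.05353.
The difference is 0.2310 − 0.5360 = -0.3050, so the interval is -0.3050 ± 0.05353 = (-0.359, -0.251).

(-0.359, -0.251)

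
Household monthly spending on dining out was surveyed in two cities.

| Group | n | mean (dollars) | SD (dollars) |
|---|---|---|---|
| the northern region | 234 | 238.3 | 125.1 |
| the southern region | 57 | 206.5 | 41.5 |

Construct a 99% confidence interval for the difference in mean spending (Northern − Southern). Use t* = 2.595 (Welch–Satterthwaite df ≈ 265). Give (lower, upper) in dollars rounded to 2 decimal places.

Per-group SEs: s₁/√n₁ = 125.1/√234 = 8.1780, s₂/√n₂ = 41.5/√57 = 5.4968.
Unpooled SE of the difference: √(66.879684 + 30.21481024) = 9.8537.
Margin of error = t* · SE = 2.595 × 9.8537 = 25.5704.
x̄₁ − x̄₂ = 238.3 − 206.5 = 31.8000.
CI: 31.8000 ± 25.5704 = (6.23, 57.37).

(6.23, 57.37)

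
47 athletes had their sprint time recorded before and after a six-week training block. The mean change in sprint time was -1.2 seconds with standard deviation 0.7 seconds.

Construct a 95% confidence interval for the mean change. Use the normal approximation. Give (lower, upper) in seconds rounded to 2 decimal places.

(-1.40, -1.00)

Paired design: SE = s_d/√n = 0.7/√47 = 0.1021.
z* = 1.960; margin of error = 1.960 × 0.1021 = 0.2001.
-1.2 ± 0.2001 → (-1.40, -1.00).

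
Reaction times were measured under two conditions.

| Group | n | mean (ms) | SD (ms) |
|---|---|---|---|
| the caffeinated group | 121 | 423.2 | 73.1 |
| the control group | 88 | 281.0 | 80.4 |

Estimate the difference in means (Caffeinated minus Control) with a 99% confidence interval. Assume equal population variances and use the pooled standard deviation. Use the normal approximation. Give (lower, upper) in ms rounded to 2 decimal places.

(114.68, 169.72)

s_p = √[((n₁−1)s₁² + (n₂−1)s₂²)/(n₁+n₂−2)] = √[(120·73.1² + 87·80.4²)/207] = 76.2533.
SE = 76.2533·√(1/121 + 1/88) = 10.6831.
With z* = 2.576, margin = 2.576 × 10.6831 = 27.5197.
x̄₁ − x̄₂ = 423.2 − 281.0 = 142.2000; interval 142.2000 ± 27.5197 = (114.68, 169.72).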